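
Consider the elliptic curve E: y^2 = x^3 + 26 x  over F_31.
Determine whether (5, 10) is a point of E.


Check whether y^2 = x^3 + 26 x + 0 (mod 31) for (x, y) = (5, 10).
LHS: y^2 = 10^2 mod 31 = 7
RHS: x^3 + 26 x + 0 = 5^3 + 26*5 + 0 mod 31 = 7
LHS = RHS

Yes, on the curve


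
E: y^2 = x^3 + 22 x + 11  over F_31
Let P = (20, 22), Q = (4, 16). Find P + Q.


P != Q, so use the chord formula.
s = (y2 - y1) / (x2 - x1) = (25) / (15) mod 31 = 12
x3 = s^2 - x1 - x2 mod 31 = 12^2 - 20 - 4 = 27
y3 = s (x1 - x3) - y1 mod 31 = 12 * (20 - 27) - 22 = 18

P + Q = (27, 18)


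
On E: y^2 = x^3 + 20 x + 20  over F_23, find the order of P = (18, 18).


Compute successive multiples of P until we hit O:
  1P = (18, 18)
  2P = (14, 13)
  3P = (17, 12)
  4P = (1, 15)
  5P = (10, 1)
  6P = (20, 18)
  7P = (8, 5)
  8P = (21, 8)
  ... (continuing to 23P)
  23P = O

ord(P) = 23


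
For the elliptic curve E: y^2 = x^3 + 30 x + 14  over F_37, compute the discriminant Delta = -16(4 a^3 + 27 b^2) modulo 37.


4 a^3 + 27 b^2 = 4*30^3 + 27*14^2 = 108000 + 5292 = 113292
Delta = -16 * (113292) = -1812672
Delta mod 37 = 32

Delta = 32 (mod 37)


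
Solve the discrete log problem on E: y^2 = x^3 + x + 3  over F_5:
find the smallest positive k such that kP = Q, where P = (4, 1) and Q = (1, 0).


Enumerate multiples of P until we hit Q = (1, 0):
  1P = (4, 1)
  2P = (1, 0)
Match found at i = 2.

k = 2


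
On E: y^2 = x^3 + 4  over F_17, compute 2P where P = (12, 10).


Doubling: s = (3 x1^2 + a) / (2 y1)
s = (3*12^2 + 0) / (2*10) mod 17 = 8
x3 = s^2 - 2 x1 mod 17 = 8^2 - 2*12 = 6
y3 = s (x1 - x3) - y1 mod 17 = 8 * (12 - 6) - 10 = 4

2P = (6, 4)


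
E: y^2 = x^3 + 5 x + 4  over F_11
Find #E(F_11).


For each x in F_11, count y with y^2 = x^3 + 5 x + 4 mod 11:
  x = 0: RHS = 4, y in [2, 9]  -> 2 point(s)
  x = 2: RHS = 0, y in [0]  -> 1 point(s)
  x = 4: RHS = 0, y in [0]  -> 1 point(s)
  x = 5: RHS = 0, y in [0]  -> 1 point(s)
  x = 10: RHS = 9, y in [3, 8]  -> 2 point(s)
Affine points: 7. Add the point at infinity: total = 8.

#E(F_11) = 8


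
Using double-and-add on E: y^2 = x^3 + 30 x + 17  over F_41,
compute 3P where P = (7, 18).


k = 3 = 11_2 (binary, LSB first: 11)
Double-and-add from P = (7, 18):
  bit 0 = 1: acc = O + (7, 18) = (7, 18)
  bit 1 = 1: acc = (7, 18) + (19, 5) = (25, 22)

3P = (25, 22)


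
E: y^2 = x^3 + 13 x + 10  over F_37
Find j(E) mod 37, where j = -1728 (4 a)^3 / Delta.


Delta = -16(4 a^3 + 27 b^2) mod 37 = 8
-1728 * (4 a)^3 = -1728 * (4*13)^3 mod 37 = 14
j = 14 * 8^(-1) mod 37 = 11

j = 11 (mod 37)


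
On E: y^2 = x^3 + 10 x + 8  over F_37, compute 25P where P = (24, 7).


k = 25 = 11001_2 (binary, LSB first: 10011)
Double-and-add from P = (24, 7):
  bit 0 = 1: acc = O + (24, 7) = (24, 7)
  bit 1 = 0: acc unchanged = (24, 7)
  bit 2 = 0: acc unchanged = (24, 7)
  bit 3 = 1: acc = (24, 7) + (19, 29) = (3, 19)
  bit 4 = 1: acc = (3, 19) + (26, 26) = (36, 16)

25P = (36, 16)


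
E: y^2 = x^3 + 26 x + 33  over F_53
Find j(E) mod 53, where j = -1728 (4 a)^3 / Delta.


Delta = -16(4 a^3 + 27 b^2) mod 53 = 41
-1728 * (4 a)^3 = -1728 * (4*26)^3 mod 53 = 44
j = 44 * 41^(-1) mod 53 = 14

j = 14 (mod 53)


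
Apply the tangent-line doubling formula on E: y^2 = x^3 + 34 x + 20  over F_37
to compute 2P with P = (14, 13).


Doubling: s = (3 x1^2 + a) / (2 y1)
s = (3*14^2 + 34) / (2*13) mod 37 = 4
x3 = s^2 - 2 x1 mod 37 = 4^2 - 2*14 = 25
y3 = s (x1 - x3) - y1 mod 37 = 4 * (14 - 25) - 13 = 17

2P = (25, 17)


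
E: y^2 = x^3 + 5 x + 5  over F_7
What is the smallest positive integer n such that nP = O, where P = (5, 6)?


Compute successive multiples of P until we hit O:
  1P = (5, 6)
  2P = (1, 2)
  3P = (2, 4)
  4P = (2, 3)
  5P = (1, 5)
  6P = (5, 1)
  7P = O

ord(P) = 7


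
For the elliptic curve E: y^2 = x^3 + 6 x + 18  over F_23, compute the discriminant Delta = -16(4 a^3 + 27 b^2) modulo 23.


4 a^3 + 27 b^2 = 4*6^3 + 27*18^2 = 864 + 8748 = 9612
Delta = -16 * (9612) = -153792
Delta mod 23 = 9

Delta = 9 (mod 23)


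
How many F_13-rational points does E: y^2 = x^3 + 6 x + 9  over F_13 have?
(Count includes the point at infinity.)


For each x in F_13, count y with y^2 = x^3 + 6 x + 9 mod 13:
  x = 0: RHS = 9, y in [3, 10]  -> 2 point(s)
  x = 1: RHS = 3, y in [4, 9]  -> 2 point(s)
  x = 2: RHS = 3, y in [4, 9]  -> 2 point(s)
  x = 6: RHS = 1, y in [1, 12]  -> 2 point(s)
  x = 7: RHS = 4, y in [2, 11]  -> 2 point(s)
  x = 8: RHS = 10, y in [6, 7]  -> 2 point(s)
  x = 9: RHS = 12, y in [5, 8]  -> 2 point(s)
  x = 10: RHS = 3, y in [4, 9]  -> 2 point(s)
Affine points: 16. Add the point at infinity: total = 17.

#E(F_13) = 17


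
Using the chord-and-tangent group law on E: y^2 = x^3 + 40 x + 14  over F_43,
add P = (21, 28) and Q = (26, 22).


P != Q, so use the chord formula.
s = (y2 - y1) / (x2 - x1) = (37) / (5) mod 43 = 16
x3 = s^2 - x1 - x2 mod 43 = 16^2 - 21 - 26 = 37
y3 = s (x1 - x3) - y1 mod 43 = 16 * (21 - 37) - 28 = 17

P + Q = (37, 17)


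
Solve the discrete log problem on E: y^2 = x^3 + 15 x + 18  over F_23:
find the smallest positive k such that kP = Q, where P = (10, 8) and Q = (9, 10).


Enumerate multiples of P until we hit Q = (9, 10):
  1P = (10, 8)
  2P = (4, 21)
  3P = (22, 18)
  4P = (0, 8)
  5P = (13, 15)
  6P = (8, 12)
  7P = (9, 13)
  8P = (6, 18)
  9P = (19, 3)
  10P = (21, 16)
  11P = (18, 5)
  12P = (7, 11)
  13P = (7, 12)
  14P = (18, 18)
  15P = (21, 7)
  16P = (19, 20)
  17P = (6, 5)
  18P = (9, 10)
Match found at i = 18.

k = 18


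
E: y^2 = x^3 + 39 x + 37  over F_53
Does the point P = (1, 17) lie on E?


Check whether y^2 = x^3 + 39 x + 37 (mod 53) for (x, y) = (1, 17).
LHS: y^2 = 17^2 mod 53 = 24
RHS: x^3 + 39 x + 37 = 1^3 + 39*1 + 37 mod 53 = 24
LHS = RHS

Yes, on the curve


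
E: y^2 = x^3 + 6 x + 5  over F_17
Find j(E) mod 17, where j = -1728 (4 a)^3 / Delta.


Delta = -16(4 a^3 + 27 b^2) mod 17 = 9
-1728 * (4 a)^3 = -1728 * (4*6)^3 mod 17 = 1
j = 1 * 9^(-1) mod 17 = 2

j = 2 (mod 17)


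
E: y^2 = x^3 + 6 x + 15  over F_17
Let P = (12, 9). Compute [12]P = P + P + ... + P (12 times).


k = 12 = 1100_2 (binary, LSB first: 0011)
Double-and-add from P = (12, 9):
  bit 0 = 0: acc unchanged = O
  bit 1 = 0: acc unchanged = O
  bit 2 = 1: acc = O + (7, 14) = (7, 14)
  bit 3 = 1: acc = (7, 14) + (3, 3) = (5, 0)

12P = (5, 0)


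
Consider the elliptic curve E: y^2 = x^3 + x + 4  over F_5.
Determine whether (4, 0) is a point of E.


Check whether y^2 = x^3 + 1 x + 4 (mod 5) for (x, y) = (4, 0).
LHS: y^2 = 0^2 mod 5 = 0
RHS: x^3 + 1 x + 4 = 4^3 + 1*4 + 4 mod 5 = 2
LHS != RHS

No, not on the curve


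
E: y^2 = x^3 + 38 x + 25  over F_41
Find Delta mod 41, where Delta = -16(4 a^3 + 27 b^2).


4 a^3 + 27 b^2 = 4*38^3 + 27*25^2 = 219488 + 16875 = 236363
Delta = -16 * (236363) = -3781808
Delta mod 41 = 32

Delta = 32 (mod 41)


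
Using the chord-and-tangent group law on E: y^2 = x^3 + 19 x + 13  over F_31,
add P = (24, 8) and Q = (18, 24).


P != Q, so use the chord formula.
s = (y2 - y1) / (x2 - x1) = (16) / (25) mod 31 = 18
x3 = s^2 - x1 - x2 mod 31 = 18^2 - 24 - 18 = 3
y3 = s (x1 - x3) - y1 mod 31 = 18 * (24 - 3) - 8 = 29

P + Q = (3, 29)


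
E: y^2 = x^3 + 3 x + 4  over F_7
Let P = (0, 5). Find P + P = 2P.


Doubling: s = (3 x1^2 + a) / (2 y1)
s = (3*0^2 + 3) / (2*5) mod 7 = 1
x3 = s^2 - 2 x1 mod 7 = 1^2 - 2*0 = 1
y3 = s (x1 - x3) - y1 mod 7 = 1 * (0 - 1) - 5 = 1

2P = (1, 1)


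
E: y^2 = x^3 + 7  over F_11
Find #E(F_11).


For each x in F_11, count y with y^2 = x^3 + 0 x + 7 mod 11:
  x = 2: RHS = 4, y in [2, 9]  -> 2 point(s)
  x = 3: RHS = 1, y in [1, 10]  -> 2 point(s)
  x = 4: RHS = 5, y in [4, 7]  -> 2 point(s)
  x = 5: RHS = 0, y in [0]  -> 1 point(s)
  x = 6: RHS = 3, y in [5, 6]  -> 2 point(s)
  x = 7: RHS = 9, y in [3, 8]  -> 2 point(s)
Affine points: 11. Add the point at infinity: total = 12.

#E(F_11) = 12


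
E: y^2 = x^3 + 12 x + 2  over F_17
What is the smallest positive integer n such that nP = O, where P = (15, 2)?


Compute successive multiples of P until we hit O:
  1P = (15, 2)
  2P = (6, 1)
  3P = (0, 11)
  4P = (1, 10)
  5P = (10, 0)
  6P = (1, 7)
  7P = (0, 6)
  8P = (6, 16)
  ... (continuing to 10P)
  10P = O

ord(P) = 10


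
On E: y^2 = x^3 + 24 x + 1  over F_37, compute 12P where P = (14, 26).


k = 12 = 1100_2 (binary, LSB first: 0011)
Double-and-add from P = (14, 26):
  bit 0 = 0: acc unchanged = O
  bit 1 = 0: acc unchanged = O
  bit 2 = 1: acc = O + (33, 10) = (33, 10)
  bit 3 = 1: acc = (33, 10) + (18, 7) = (26, 21)

12P = (26, 21)


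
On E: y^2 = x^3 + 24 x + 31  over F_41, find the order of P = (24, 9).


Compute successive multiples of P until we hit O:
  1P = (24, 9)
  2P = (14, 35)
  3P = (36, 14)
  4P = (31, 12)
  5P = (23, 9)
  6P = (35, 32)
  7P = (25, 15)
  8P = (28, 8)
  ... (continuing to 32P)
  32P = O

ord(P) = 32


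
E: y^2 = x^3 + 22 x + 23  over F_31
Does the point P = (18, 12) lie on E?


Check whether y^2 = x^3 + 22 x + 23 (mod 31) for (x, y) = (18, 12).
LHS: y^2 = 12^2 mod 31 = 20
RHS: x^3 + 22 x + 23 = 18^3 + 22*18 + 23 mod 31 = 20
LHS = RHS

Yes, on the curve


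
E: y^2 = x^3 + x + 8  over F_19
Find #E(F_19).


For each x in F_19, count y with y^2 = x^3 + 1 x + 8 mod 19:
  x = 3: RHS = 0, y in [0]  -> 1 point(s)
  x = 4: RHS = 0, y in [0]  -> 1 point(s)
  x = 5: RHS = 5, y in [9, 10]  -> 2 point(s)
  x = 7: RHS = 16, y in [4, 15]  -> 2 point(s)
  x = 9: RHS = 5, y in [9, 10]  -> 2 point(s)
  x = 10: RHS = 11, y in [7, 12]  -> 2 point(s)
  x = 11: RHS = 1, y in [1, 18]  -> 2 point(s)
  x = 12: RHS = 0, y in [0]  -> 1 point(s)
  x = 14: RHS = 11, y in [7, 12]  -> 2 point(s)
  x = 15: RHS = 16, y in [4, 15]  -> 2 point(s)
  x = 16: RHS = 16, y in [4, 15]  -> 2 point(s)
  x = 17: RHS = 17, y in [6, 13]  -> 2 point(s)
  x = 18: RHS = 6, y in [5, 14]  -> 2 point(s)
Affine points: 23. Add the point at infinity: total = 24.

#E(F_19) = 24


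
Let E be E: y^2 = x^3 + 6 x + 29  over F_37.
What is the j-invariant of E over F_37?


Delta = -16(4 a^3 + 27 b^2) mod 37 = 5
-1728 * (4 a)^3 = -1728 * (4*6)^3 mod 37 = 31
j = 31 * 5^(-1) mod 37 = 21

j = 21 (mod 37)


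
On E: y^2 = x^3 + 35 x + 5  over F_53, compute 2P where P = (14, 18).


Doubling: s = (3 x1^2 + a) / (2 y1)
s = (3*14^2 + 35) / (2*18) mod 53 = 7
x3 = s^2 - 2 x1 mod 53 = 7^2 - 2*14 = 21
y3 = s (x1 - x3) - y1 mod 53 = 7 * (14 - 21) - 18 = 39

2P = (21, 39)


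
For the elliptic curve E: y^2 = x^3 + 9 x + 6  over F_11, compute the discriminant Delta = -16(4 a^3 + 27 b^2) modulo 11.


4 a^3 + 27 b^2 = 4*9^3 + 27*6^2 = 2916 + 972 = 3888
Delta = -16 * (3888) = -62208
Delta mod 11 = 8

Delta = 8 (mod 11)


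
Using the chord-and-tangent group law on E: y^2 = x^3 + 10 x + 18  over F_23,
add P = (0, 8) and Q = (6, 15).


P != Q, so use the chord formula.
s = (y2 - y1) / (x2 - x1) = (7) / (6) mod 23 = 5
x3 = s^2 - x1 - x2 mod 23 = 5^2 - 0 - 6 = 19
y3 = s (x1 - x3) - y1 mod 23 = 5 * (0 - 19) - 8 = 12

P + Q = (19, 12)


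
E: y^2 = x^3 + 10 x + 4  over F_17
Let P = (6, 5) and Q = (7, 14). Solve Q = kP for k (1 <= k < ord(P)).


Enumerate multiples of P until we hit Q = (7, 14):
  1P = (6, 5)
  2P = (13, 11)
  3P = (14, 10)
  4P = (12, 4)
  5P = (8, 1)
  6P = (7, 14)
Match found at i = 6.

k = 6


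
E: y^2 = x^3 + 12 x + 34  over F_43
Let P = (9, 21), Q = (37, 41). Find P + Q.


P != Q, so use the chord formula.
s = (y2 - y1) / (x2 - x1) = (20) / (28) mod 43 = 13
x3 = s^2 - x1 - x2 mod 43 = 13^2 - 9 - 37 = 37
y3 = s (x1 - x3) - y1 mod 43 = 13 * (9 - 37) - 21 = 2

P + Q = (37, 2)


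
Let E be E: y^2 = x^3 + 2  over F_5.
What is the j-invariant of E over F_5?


Delta = -16(4 a^3 + 27 b^2) mod 5 = 2
-1728 * (4 a)^3 = -1728 * (4*0)^3 mod 5 = 0
j = 0 * 2^(-1) mod 5 = 0

j = 0 (mod 5)


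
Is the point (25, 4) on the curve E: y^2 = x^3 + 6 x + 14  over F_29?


Check whether y^2 = x^3 + 6 x + 14 (mod 29) for (x, y) = (25, 4).
LHS: y^2 = 4^2 mod 29 = 16
RHS: x^3 + 6 x + 14 = 25^3 + 6*25 + 14 mod 29 = 13
LHS != RHS

No, not on the curve


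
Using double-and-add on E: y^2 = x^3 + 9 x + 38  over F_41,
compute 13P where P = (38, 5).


k = 13 = 1101_2 (binary, LSB first: 1011)
Double-and-add from P = (38, 5):
  bit 0 = 1: acc = O + (38, 5) = (38, 5)
  bit 1 = 0: acc unchanged = (38, 5)
  bit 2 = 1: acc = (38, 5) + (3, 25) = (2, 33)
  bit 3 = 1: acc = (2, 33) + (10, 29) = (19, 37)

13P = (19, 37)


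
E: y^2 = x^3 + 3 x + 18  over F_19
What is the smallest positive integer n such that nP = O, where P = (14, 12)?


Compute successive multiples of P until we hit O:
  1P = (14, 12)
  2P = (17, 2)
  3P = (16, 1)
  4P = (5, 5)
  5P = (6, 9)
  6P = (3, 4)
  7P = (3, 15)
  8P = (6, 10)
  ... (continuing to 13P)
  13P = O

ord(P) = 13


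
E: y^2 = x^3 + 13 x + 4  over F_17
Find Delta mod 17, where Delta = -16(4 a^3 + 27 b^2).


4 a^3 + 27 b^2 = 4*13^3 + 27*4^2 = 8788 + 432 = 9220
Delta = -16 * (9220) = -147520
Delta mod 17 = 6

Delta = 6 (mod 17)


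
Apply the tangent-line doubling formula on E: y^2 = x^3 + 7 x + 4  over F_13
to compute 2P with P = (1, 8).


Doubling: s = (3 x1^2 + a) / (2 y1)
s = (3*1^2 + 7) / (2*8) mod 13 = 12
x3 = s^2 - 2 x1 mod 13 = 12^2 - 2*1 = 12
y3 = s (x1 - x3) - y1 mod 13 = 12 * (1 - 12) - 8 = 3

2P = (12, 3)


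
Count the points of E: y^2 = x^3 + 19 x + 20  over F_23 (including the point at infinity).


For each x in F_23, count y with y^2 = x^3 + 19 x + 20 mod 23:
  x = 3: RHS = 12, y in [9, 14]  -> 2 point(s)
  x = 7: RHS = 13, y in [6, 17]  -> 2 point(s)
  x = 9: RHS = 0, y in [0]  -> 1 point(s)
  x = 13: RHS = 3, y in [7, 16]  -> 2 point(s)
  x = 15: RHS = 0, y in [0]  -> 1 point(s)
  x = 16: RHS = 4, y in [2, 21]  -> 2 point(s)
  x = 17: RHS = 12, y in [9, 14]  -> 2 point(s)
  x = 19: RHS = 18, y in [8, 15]  -> 2 point(s)
  x = 22: RHS = 0, y in [0]  -> 1 point(s)
Affine points: 15. Add the point at infinity: total = 16.

#E(F_23) = 16


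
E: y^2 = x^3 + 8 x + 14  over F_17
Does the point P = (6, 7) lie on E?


Check whether y^2 = x^3 + 8 x + 14 (mod 17) for (x, y) = (6, 7).
LHS: y^2 = 7^2 mod 17 = 15
RHS: x^3 + 8 x + 14 = 6^3 + 8*6 + 14 mod 17 = 6
LHS != RHS

No, not on the curve


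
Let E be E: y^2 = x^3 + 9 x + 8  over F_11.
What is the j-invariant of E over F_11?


Delta = -16(4 a^3 + 27 b^2) mod 11 = 1
-1728 * (4 a)^3 = -1728 * (4*9)^3 mod 11 = 6
j = 6 * 1^(-1) mod 11 = 6

j = 6 (mod 11)


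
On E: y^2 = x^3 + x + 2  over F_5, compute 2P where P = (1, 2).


Doubling: s = (3 x1^2 + a) / (2 y1)
s = (3*1^2 + 1) / (2*2) mod 5 = 1
x3 = s^2 - 2 x1 mod 5 = 1^2 - 2*1 = 4
y3 = s (x1 - x3) - y1 mod 5 = 1 * (1 - 4) - 2 = 0

2P = (4, 0)


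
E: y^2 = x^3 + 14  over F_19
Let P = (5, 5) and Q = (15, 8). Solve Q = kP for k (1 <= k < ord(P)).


Enumerate multiples of P until we hit Q = (15, 8):
  1P = (5, 5)
  2P = (13, 11)
  3P = (17, 5)
  4P = (16, 14)
  5P = (15, 11)
  6P = (10, 11)
  7P = (10, 8)
  8P = (15, 8)
Match found at i = 8.

k = 8


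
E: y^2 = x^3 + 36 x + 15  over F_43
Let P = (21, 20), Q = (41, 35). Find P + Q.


P != Q, so use the chord formula.
s = (y2 - y1) / (x2 - x1) = (15) / (20) mod 43 = 33
x3 = s^2 - x1 - x2 mod 43 = 33^2 - 21 - 41 = 38
y3 = s (x1 - x3) - y1 mod 43 = 33 * (21 - 38) - 20 = 21

P + Q = (38, 21)


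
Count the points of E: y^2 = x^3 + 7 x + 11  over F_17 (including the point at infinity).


For each x in F_17, count y with y^2 = x^3 + 7 x + 11 mod 17:
  x = 1: RHS = 2, y in [6, 11]  -> 2 point(s)
  x = 2: RHS = 16, y in [4, 13]  -> 2 point(s)
  x = 3: RHS = 8, y in [5, 12]  -> 2 point(s)
  x = 4: RHS = 1, y in [1, 16]  -> 2 point(s)
  x = 5: RHS = 1, y in [1, 16]  -> 2 point(s)
  x = 8: RHS = 1, y in [1, 16]  -> 2 point(s)
  x = 9: RHS = 4, y in [2, 15]  -> 2 point(s)
  x = 11: RHS = 8, y in [5, 12]  -> 2 point(s)
  x = 12: RHS = 4, y in [2, 15]  -> 2 point(s)
  x = 13: RHS = 4, y in [2, 15]  -> 2 point(s)
Affine points: 20. Add the point at infinity: total = 21.

#E(F_17) = 21


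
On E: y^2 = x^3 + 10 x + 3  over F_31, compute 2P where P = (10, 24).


k = 2 = 10_2 (binary, LSB first: 01)
Double-and-add from P = (10, 24):
  bit 0 = 0: acc unchanged = O
  bit 1 = 1: acc = O + (11, 7) = (11, 7)

2P = (11, 7)


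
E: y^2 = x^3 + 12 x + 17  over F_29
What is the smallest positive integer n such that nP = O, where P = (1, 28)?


Compute successive multiples of P until we hit O:
  1P = (1, 28)
  2P = (18, 27)
  3P = (9, 10)
  4P = (15, 18)
  5P = (7, 26)
  6P = (5, 12)
  7P = (10, 8)
  8P = (19, 12)
  ... (continuing to 20P)
  20P = O

ord(P) = 20


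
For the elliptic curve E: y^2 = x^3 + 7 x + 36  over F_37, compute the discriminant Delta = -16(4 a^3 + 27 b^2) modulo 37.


4 a^3 + 27 b^2 = 4*7^3 + 27*36^2 = 1372 + 34992 = 36364
Delta = -16 * (36364) = -581824
Delta mod 37 = 1

Delta = 1 (mod 37)


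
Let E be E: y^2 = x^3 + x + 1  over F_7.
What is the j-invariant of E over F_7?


Delta = -16(4 a^3 + 27 b^2) mod 7 = 1
-1728 * (4 a)^3 = -1728 * (4*1)^3 mod 7 = 1
j = 1 * 1^(-1) mod 7 = 1

j = 1 (mod 7)


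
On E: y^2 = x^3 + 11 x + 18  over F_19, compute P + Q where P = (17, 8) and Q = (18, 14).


P != Q, so use the chord formula.
s = (y2 - y1) / (x2 - x1) = (6) / (1) mod 19 = 6
x3 = s^2 - x1 - x2 mod 19 = 6^2 - 17 - 18 = 1
y3 = s (x1 - x3) - y1 mod 19 = 6 * (17 - 1) - 8 = 12

P + Q = (1, 12)


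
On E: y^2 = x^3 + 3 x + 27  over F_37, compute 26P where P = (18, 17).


k = 26 = 11010_2 (binary, LSB first: 01011)
Double-and-add from P = (18, 17):
  bit 0 = 0: acc unchanged = O
  bit 1 = 1: acc = O + (28, 14) = (28, 14)
  bit 2 = 0: acc unchanged = (28, 14)
  bit 3 = 1: acc = (28, 14) + (20, 13) = (0, 8)
  bit 4 = 1: acc = (0, 8) + (22, 14) = (27, 25)

26P = (27, 25)


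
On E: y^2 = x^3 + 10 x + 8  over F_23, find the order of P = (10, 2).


Compute successive multiples of P until we hit O:
  1P = (10, 2)
  2P = (12, 4)
  3P = (2, 6)
  4P = (17, 13)
  5P = (21, 7)
  6P = (0, 13)
  7P = (8, 5)
  8P = (13, 14)
  ... (continuing to 22P)
  22P = O

ord(P) = 22


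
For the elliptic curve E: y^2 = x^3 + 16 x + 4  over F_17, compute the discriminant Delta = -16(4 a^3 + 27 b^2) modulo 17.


4 a^3 + 27 b^2 = 4*16^3 + 27*4^2 = 16384 + 432 = 16816
Delta = -16 * (16816) = -269056
Delta mod 17 = 3

Delta = 3 (mod 17)


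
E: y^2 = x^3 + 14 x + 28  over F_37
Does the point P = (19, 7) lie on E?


Check whether y^2 = x^3 + 14 x + 28 (mod 37) for (x, y) = (19, 7).
LHS: y^2 = 7^2 mod 37 = 12
RHS: x^3 + 14 x + 28 = 19^3 + 14*19 + 28 mod 37 = 12
LHS = RHS

Yes, on the curve


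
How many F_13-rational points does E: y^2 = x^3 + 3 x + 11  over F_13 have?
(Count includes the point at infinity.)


For each x in F_13, count y with y^2 = x^3 + 3 x + 11 mod 13:
  x = 2: RHS = 12, y in [5, 8]  -> 2 point(s)
  x = 4: RHS = 9, y in [3, 10]  -> 2 point(s)
  x = 8: RHS = 1, y in [1, 12]  -> 2 point(s)
  x = 9: RHS = 0, y in [0]  -> 1 point(s)
  x = 10: RHS = 1, y in [1, 12]  -> 2 point(s)
  x = 11: RHS = 10, y in [6, 7]  -> 2 point(s)
Affine points: 11. Add the point at infinity: total = 12.

#E(F_13) = 12


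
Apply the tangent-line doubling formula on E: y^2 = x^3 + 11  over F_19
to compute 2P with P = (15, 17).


Doubling: s = (3 x1^2 + a) / (2 y1)
s = (3*15^2 + 0) / (2*17) mod 19 = 7
x3 = s^2 - 2 x1 mod 19 = 7^2 - 2*15 = 0
y3 = s (x1 - x3) - y1 mod 19 = 7 * (15 - 0) - 17 = 12

2P = (0, 12)


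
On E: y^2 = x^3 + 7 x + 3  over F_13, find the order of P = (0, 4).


Compute successive multiples of P until we hit O:
  1P = (0, 4)
  2P = (3, 8)
  3P = (6, 1)
  4P = (4, 11)
  5P = (8, 8)
  6P = (2, 8)
  7P = (2, 5)
  8P = (8, 5)
  ... (continuing to 13P)
  13P = O

ord(P) = 13


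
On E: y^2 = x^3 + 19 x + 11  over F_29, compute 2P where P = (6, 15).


Doubling: s = (3 x1^2 + a) / (2 y1)
s = (3*6^2 + 19) / (2*15) mod 29 = 11
x3 = s^2 - 2 x1 mod 29 = 11^2 - 2*6 = 22
y3 = s (x1 - x3) - y1 mod 29 = 11 * (6 - 22) - 15 = 12

2P = (22, 12)


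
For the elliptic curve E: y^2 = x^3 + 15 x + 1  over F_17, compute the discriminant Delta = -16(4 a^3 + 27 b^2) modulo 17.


4 a^3 + 27 b^2 = 4*15^3 + 27*1^2 = 13500 + 27 = 13527
Delta = -16 * (13527) = -216432
Delta mod 17 = 12

Delta = 12 (mod 17)


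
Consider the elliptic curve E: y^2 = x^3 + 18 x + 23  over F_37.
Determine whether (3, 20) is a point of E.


Check whether y^2 = x^3 + 18 x + 23 (mod 37) for (x, y) = (3, 20).
LHS: y^2 = 20^2 mod 37 = 30
RHS: x^3 + 18 x + 23 = 3^3 + 18*3 + 23 mod 37 = 30
LHS = RHS

Yes, on the curve


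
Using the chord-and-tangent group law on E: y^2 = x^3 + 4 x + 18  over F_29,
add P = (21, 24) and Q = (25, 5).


P != Q, so use the chord formula.
s = (y2 - y1) / (x2 - x1) = (10) / (4) mod 29 = 17
x3 = s^2 - x1 - x2 mod 29 = 17^2 - 21 - 25 = 11
y3 = s (x1 - x3) - y1 mod 29 = 17 * (21 - 11) - 24 = 1

P + Q = (11, 1)


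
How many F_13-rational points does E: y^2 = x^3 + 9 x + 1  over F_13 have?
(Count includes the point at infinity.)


For each x in F_13, count y with y^2 = x^3 + 9 x + 1 mod 13:
  x = 0: RHS = 1, y in [1, 12]  -> 2 point(s)
  x = 2: RHS = 1, y in [1, 12]  -> 2 point(s)
  x = 3: RHS = 3, y in [4, 9]  -> 2 point(s)
  x = 4: RHS = 10, y in [6, 7]  -> 2 point(s)
  x = 7: RHS = 4, y in [2, 11]  -> 2 point(s)
  x = 8: RHS = 0, y in [0]  -> 1 point(s)
  x = 10: RHS = 12, y in [5, 8]  -> 2 point(s)
  x = 11: RHS = 1, y in [1, 12]  -> 2 point(s)
  x = 12: RHS = 4, y in [2, 11]  -> 2 point(s)
Affine points: 17. Add the point at infinity: total = 18.

#E(F_13) = 18


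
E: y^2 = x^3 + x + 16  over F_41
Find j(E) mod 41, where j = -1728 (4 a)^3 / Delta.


Delta = -16(4 a^3 + 27 b^2) mod 41 = 3
-1728 * (4 a)^3 = -1728 * (4*1)^3 mod 41 = 26
j = 26 * 3^(-1) mod 41 = 36

j = 36 (mod 41)


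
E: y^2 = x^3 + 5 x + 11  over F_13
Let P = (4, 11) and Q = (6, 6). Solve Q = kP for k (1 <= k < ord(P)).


Enumerate multiples of P until we hit Q = (6, 6):
  1P = (4, 11)
  2P = (1, 11)
  3P = (8, 2)
  4P = (2, 4)
  5P = (3, 12)
  6P = (7, 5)
  7P = (6, 6)
Match found at i = 7.

k = 7


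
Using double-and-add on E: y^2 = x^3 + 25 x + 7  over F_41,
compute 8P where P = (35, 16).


k = 8 = 1000_2 (binary, LSB first: 0001)
Double-and-add from P = (35, 16):
  bit 0 = 0: acc unchanged = O
  bit 1 = 0: acc unchanged = O
  bit 2 = 0: acc unchanged = O
  bit 3 = 1: acc = O + (35, 25) = (35, 25)

8P = (35, 25)


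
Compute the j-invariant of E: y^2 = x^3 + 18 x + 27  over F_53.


Delta = -16(4 a^3 + 27 b^2) mod 53 = 29
-1728 * (4 a)^3 = -1728 * (4*18)^3 mod 53 = 38
j = 38 * 29^(-1) mod 53 = 47

j = 47 (mod 53)


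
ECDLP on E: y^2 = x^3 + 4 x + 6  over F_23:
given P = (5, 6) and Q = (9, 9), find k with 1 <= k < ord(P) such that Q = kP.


Enumerate multiples of P until we hit Q = (9, 9):
  1P = (5, 6)
  2P = (22, 22)
  3P = (21, 6)
  4P = (20, 17)
  5P = (6, 4)
  6P = (16, 16)
  7P = (11, 22)
  8P = (9, 14)
  9P = (13, 1)
  10P = (0, 11)
  11P = (19, 8)
  12P = (7, 20)
  13P = (14, 0)
  14P = (7, 3)
  15P = (19, 15)
  16P = (0, 12)
  17P = (13, 22)
  18P = (9, 9)
Match found at i = 18.

k = 18


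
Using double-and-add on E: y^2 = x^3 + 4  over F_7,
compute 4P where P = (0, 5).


k = 4 = 100_2 (binary, LSB first: 001)
Double-and-add from P = (0, 5):
  bit 0 = 0: acc unchanged = O
  bit 1 = 0: acc unchanged = O
  bit 2 = 1: acc = O + (0, 5) = (0, 5)

4P = (0, 5)


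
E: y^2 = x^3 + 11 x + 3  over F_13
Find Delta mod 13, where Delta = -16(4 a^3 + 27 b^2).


4 a^3 + 27 b^2 = 4*11^3 + 27*3^2 = 5324 + 243 = 5567
Delta = -16 * (5567) = -89072
Delta mod 13 = 4

Delta = 4 (mod 13)


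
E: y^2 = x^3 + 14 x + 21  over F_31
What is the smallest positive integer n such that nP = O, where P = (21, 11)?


Compute successive multiples of P until we hit O:
  1P = (21, 11)
  2P = (29, 27)
  3P = (16, 30)
  4P = (1, 6)
  5P = (11, 7)
  6P = (19, 27)
  7P = (24, 13)
  8P = (14, 4)
  ... (continuing to 34P)
  34P = O

ord(P) = 34


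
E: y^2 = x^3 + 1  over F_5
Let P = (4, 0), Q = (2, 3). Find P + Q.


P != Q, so use the chord formula.
s = (y2 - y1) / (x2 - x1) = (3) / (3) mod 5 = 1
x3 = s^2 - x1 - x2 mod 5 = 1^2 - 4 - 2 = 0
y3 = s (x1 - x3) - y1 mod 5 = 1 * (4 - 0) - 0 = 4

P + Q = (0, 4)


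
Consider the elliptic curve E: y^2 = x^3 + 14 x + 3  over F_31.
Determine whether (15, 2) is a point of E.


Check whether y^2 = x^3 + 14 x + 3 (mod 31) for (x, y) = (15, 2).
LHS: y^2 = 2^2 mod 31 = 4
RHS: x^3 + 14 x + 3 = 15^3 + 14*15 + 3 mod 31 = 23
LHS != RHS

No, not on the curve


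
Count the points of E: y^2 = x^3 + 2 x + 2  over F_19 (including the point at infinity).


For each x in F_19, count y with y^2 = x^3 + 2 x + 2 mod 19:
  x = 1: RHS = 5, y in [9, 10]  -> 2 point(s)
  x = 3: RHS = 16, y in [4, 15]  -> 2 point(s)
  x = 4: RHS = 17, y in [6, 13]  -> 2 point(s)
  x = 5: RHS = 4, y in [2, 17]  -> 2 point(s)
  x = 7: RHS = 17, y in [6, 13]  -> 2 point(s)
  x = 8: RHS = 17, y in [6, 13]  -> 2 point(s)
  x = 11: RHS = 6, y in [5, 14]  -> 2 point(s)
  x = 12: RHS = 6, y in [5, 14]  -> 2 point(s)
  x = 14: RHS = 0, y in [0]  -> 1 point(s)
  x = 15: RHS = 6, y in [5, 14]  -> 2 point(s)
  x = 16: RHS = 7, y in [8, 11]  -> 2 point(s)
  x = 17: RHS = 9, y in [3, 16]  -> 2 point(s)
Affine points: 23. Add the point at infinity: total = 24.

#E(F_19) = 24


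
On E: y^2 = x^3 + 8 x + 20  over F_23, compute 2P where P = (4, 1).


Doubling: s = (3 x1^2 + a) / (2 y1)
s = (3*4^2 + 8) / (2*1) mod 23 = 5
x3 = s^2 - 2 x1 mod 23 = 5^2 - 2*4 = 17
y3 = s (x1 - x3) - y1 mod 23 = 5 * (4 - 17) - 1 = 3

2P = (17, 3)


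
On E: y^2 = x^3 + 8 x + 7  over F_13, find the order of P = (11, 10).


Compute successive multiples of P until we hit O:
  1P = (11, 10)
  2P = (5, 9)
  3P = (1, 9)
  4P = (4, 5)
  5P = (7, 4)
  6P = (7, 9)
  7P = (4, 8)
  8P = (1, 4)
  ... (continuing to 11P)
  11P = O

ord(P) = 11


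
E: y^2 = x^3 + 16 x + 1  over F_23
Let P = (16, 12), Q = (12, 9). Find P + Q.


P != Q, so use the chord formula.
s = (y2 - y1) / (x2 - x1) = (20) / (19) mod 23 = 18
x3 = s^2 - x1 - x2 mod 23 = 18^2 - 16 - 12 = 20
y3 = s (x1 - x3) - y1 mod 23 = 18 * (16 - 20) - 12 = 8

P + Q = (20, 8)


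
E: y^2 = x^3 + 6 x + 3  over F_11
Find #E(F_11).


For each x in F_11, count y with y^2 = x^3 + 6 x + 3 mod 11:
  x = 0: RHS = 3, y in [5, 6]  -> 2 point(s)
  x = 2: RHS = 1, y in [1, 10]  -> 2 point(s)
  x = 3: RHS = 4, y in [2, 9]  -> 2 point(s)
  x = 4: RHS = 3, y in [5, 6]  -> 2 point(s)
  x = 5: RHS = 4, y in [2, 9]  -> 2 point(s)
  x = 7: RHS = 3, y in [5, 6]  -> 2 point(s)
  x = 9: RHS = 5, y in [4, 7]  -> 2 point(s)
Affine points: 14. Add the point at infinity: total = 15.

#E(F_11) = 15


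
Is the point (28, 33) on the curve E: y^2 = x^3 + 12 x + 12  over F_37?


Check whether y^2 = x^3 + 12 x + 12 (mod 37) for (x, y) = (28, 33).
LHS: y^2 = 33^2 mod 37 = 16
RHS: x^3 + 12 x + 12 = 28^3 + 12*28 + 12 mod 37 = 26
LHS != RHS

No, not on the curve


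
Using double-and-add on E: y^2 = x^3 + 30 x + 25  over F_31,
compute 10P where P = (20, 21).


k = 10 = 1010_2 (binary, LSB first: 0101)
Double-and-add from P = (20, 21):
  bit 0 = 0: acc unchanged = O
  bit 1 = 1: acc = O + (30, 5) = (30, 5)
  bit 2 = 0: acc unchanged = (30, 5)
  bit 3 = 1: acc = (30, 5) + (6, 7) = (9, 1)

10P = (9, 1)


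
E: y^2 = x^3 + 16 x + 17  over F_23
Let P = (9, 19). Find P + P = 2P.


Doubling: s = (3 x1^2 + a) / (2 y1)
s = (3*9^2 + 16) / (2*19) mod 23 = 5
x3 = s^2 - 2 x1 mod 23 = 5^2 - 2*9 = 7
y3 = s (x1 - x3) - y1 mod 23 = 5 * (9 - 7) - 19 = 14

2P = (7, 14)


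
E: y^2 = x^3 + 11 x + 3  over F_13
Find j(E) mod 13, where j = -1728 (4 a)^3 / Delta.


Delta = -16(4 a^3 + 27 b^2) mod 13 = 4
-1728 * (4 a)^3 = -1728 * (4*11)^3 mod 13 = 8
j = 8 * 4^(-1) mod 13 = 2

j = 2 (mod 13)


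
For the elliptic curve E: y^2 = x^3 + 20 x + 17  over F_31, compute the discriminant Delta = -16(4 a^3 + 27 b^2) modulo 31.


4 a^3 + 27 b^2 = 4*20^3 + 27*17^2 = 32000 + 7803 = 39803
Delta = -16 * (39803) = -636848
Delta mod 31 = 16

Delta = 16 (mod 31)


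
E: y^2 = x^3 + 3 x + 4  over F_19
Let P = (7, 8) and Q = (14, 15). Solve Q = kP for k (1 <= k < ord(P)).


Enumerate multiples of P until we hit Q = (14, 15):
  1P = (7, 8)
  2P = (16, 5)
  3P = (13, 13)
  4P = (15, 17)
  5P = (14, 15)
Match found at i = 5.

k = 5


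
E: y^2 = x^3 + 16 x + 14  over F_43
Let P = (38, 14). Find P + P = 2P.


Doubling: s = (3 x1^2 + a) / (2 y1)
s = (3*38^2 + 16) / (2*14) mod 43 = 14
x3 = s^2 - 2 x1 mod 43 = 14^2 - 2*38 = 34
y3 = s (x1 - x3) - y1 mod 43 = 14 * (38 - 34) - 14 = 42

2P = (34, 42)


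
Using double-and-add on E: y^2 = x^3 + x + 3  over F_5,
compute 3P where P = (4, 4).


k = 3 = 11_2 (binary, LSB first: 11)
Double-and-add from P = (4, 4):
  bit 0 = 1: acc = O + (4, 4) = (4, 4)
  bit 1 = 1: acc = (4, 4) + (1, 0) = (4, 1)

3P = (4, 1)


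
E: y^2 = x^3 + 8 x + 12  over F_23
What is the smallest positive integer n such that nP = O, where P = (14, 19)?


Compute successive multiples of P until we hit O:
  1P = (14, 19)
  2P = (8, 17)
  3P = (19, 10)
  4P = (19, 13)
  5P = (8, 6)
  6P = (14, 4)
  7P = O

ord(P) = 7


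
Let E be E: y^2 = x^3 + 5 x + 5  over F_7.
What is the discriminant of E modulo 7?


4 a^3 + 27 b^2 = 4*5^3 + 27*5^2 = 500 + 675 = 1175
Delta = -16 * (1175) = -18800
Delta mod 7 = 2

Delta = 2 (mod 7)


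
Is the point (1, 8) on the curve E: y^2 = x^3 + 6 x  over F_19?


Check whether y^2 = x^3 + 6 x + 0 (mod 19) for (x, y) = (1, 8).
LHS: y^2 = 8^2 mod 19 = 7
RHS: x^3 + 6 x + 0 = 1^3 + 6*1 + 0 mod 19 = 7
LHS = RHS

Yes, on the curve


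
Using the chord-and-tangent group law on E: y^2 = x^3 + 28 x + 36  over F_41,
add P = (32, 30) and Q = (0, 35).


P != Q, so use the chord formula.
s = (y2 - y1) / (x2 - x1) = (5) / (9) mod 41 = 37
x3 = s^2 - x1 - x2 mod 41 = 37^2 - 32 - 0 = 25
y3 = s (x1 - x3) - y1 mod 41 = 37 * (32 - 25) - 30 = 24

P + Q = (25, 24)


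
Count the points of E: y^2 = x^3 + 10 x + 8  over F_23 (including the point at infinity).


For each x in F_23, count y with y^2 = x^3 + 10 x + 8 mod 23:
  x = 0: RHS = 8, y in [10, 13]  -> 2 point(s)
  x = 2: RHS = 13, y in [6, 17]  -> 2 point(s)
  x = 6: RHS = 8, y in [10, 13]  -> 2 point(s)
  x = 8: RHS = 2, y in [5, 18]  -> 2 point(s)
  x = 10: RHS = 4, y in [2, 21]  -> 2 point(s)
  x = 11: RHS = 0, y in [0]  -> 1 point(s)
  x = 12: RHS = 16, y in [4, 19]  -> 2 point(s)
  x = 13: RHS = 12, y in [9, 14]  -> 2 point(s)
  x = 16: RHS = 9, y in [3, 20]  -> 2 point(s)
  x = 17: RHS = 8, y in [10, 13]  -> 2 point(s)
  x = 21: RHS = 3, y in [7, 16]  -> 2 point(s)
Affine points: 21. Add the point at infinity: total = 22.

#E(F_23) = 22


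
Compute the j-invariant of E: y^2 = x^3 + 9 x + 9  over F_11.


Delta = -16(4 a^3 + 27 b^2) mod 11 = 5
-1728 * (4 a)^3 = -1728 * (4*9)^3 mod 11 = 6
j = 6 * 5^(-1) mod 11 = 10

j = 10 (mod 11)


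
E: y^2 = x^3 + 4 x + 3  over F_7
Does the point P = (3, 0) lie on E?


Check whether y^2 = x^3 + 4 x + 3 (mod 7) for (x, y) = (3, 0).
LHS: y^2 = 0^2 mod 7 = 0
RHS: x^3 + 4 x + 3 = 3^3 + 4*3 + 3 mod 7 = 0
LHS = RHS

Yes, on the curve


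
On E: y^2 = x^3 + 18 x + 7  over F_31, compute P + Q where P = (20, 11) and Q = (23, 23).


P != Q, so use the chord formula.
s = (y2 - y1) / (x2 - x1) = (12) / (3) mod 31 = 4
x3 = s^2 - x1 - x2 mod 31 = 4^2 - 20 - 23 = 4
y3 = s (x1 - x3) - y1 mod 31 = 4 * (20 - 4) - 11 = 22

P + Q = (4, 22)


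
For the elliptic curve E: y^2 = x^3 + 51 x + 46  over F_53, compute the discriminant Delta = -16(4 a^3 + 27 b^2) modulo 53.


4 a^3 + 27 b^2 = 4*51^3 + 27*46^2 = 530604 + 57132 = 587736
Delta = -16 * (587736) = -9403776
Delta mod 53 = 14

Delta = 14 (mod 53)


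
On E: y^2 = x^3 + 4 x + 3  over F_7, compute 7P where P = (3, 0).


k = 7 = 111_2 (binary, LSB first: 111)
Double-and-add from P = (3, 0):
  bit 0 = 1: acc = O + (3, 0) = (3, 0)
  bit 1 = 1: acc = (3, 0) + O = (3, 0)
  bit 2 = 1: acc = (3, 0) + O = (3, 0)

7P = (3, 0)


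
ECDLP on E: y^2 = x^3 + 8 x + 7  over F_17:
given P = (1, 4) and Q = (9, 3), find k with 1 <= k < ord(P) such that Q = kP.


Enumerate multiples of P until we hit Q = (9, 3):
  1P = (1, 4)
  2P = (6, 4)
  3P = (10, 13)
  4P = (7, 7)
  5P = (5, 11)
  6P = (13, 9)
  7P = (4, 16)
  8P = (11, 7)
  9P = (9, 14)
  10P = (16, 7)
  11P = (15, 0)
  12P = (16, 10)
  13P = (9, 3)
Match found at i = 13.

k = 13


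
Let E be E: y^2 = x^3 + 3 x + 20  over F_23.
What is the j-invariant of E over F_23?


Delta = -16(4 a^3 + 27 b^2) mod 23 = 19
-1728 * (4 a)^3 = -1728 * (4*3)^3 mod 23 = 14
j = 14 * 19^(-1) mod 23 = 8

j = 8 (mod 23)


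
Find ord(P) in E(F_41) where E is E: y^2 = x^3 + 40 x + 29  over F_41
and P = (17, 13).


Compute successive multiples of P until we hit O:
  1P = (17, 13)
  2P = (39, 8)
  3P = (28, 10)
  4P = (12, 8)
  5P = (13, 32)
  6P = (31, 33)
  7P = (26, 21)
  8P = (16, 38)
  ... (continuing to 21P)
  21P = O

ord(P) = 21


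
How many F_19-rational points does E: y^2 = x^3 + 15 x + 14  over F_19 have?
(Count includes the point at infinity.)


For each x in F_19, count y with y^2 = x^3 + 15 x + 14 mod 19:
  x = 1: RHS = 11, y in [7, 12]  -> 2 point(s)
  x = 4: RHS = 5, y in [9, 10]  -> 2 point(s)
  x = 5: RHS = 5, y in [9, 10]  -> 2 point(s)
  x = 6: RHS = 16, y in [4, 15]  -> 2 point(s)
  x = 7: RHS = 6, y in [5, 14]  -> 2 point(s)
  x = 8: RHS = 0, y in [0]  -> 1 point(s)
  x = 9: RHS = 4, y in [2, 17]  -> 2 point(s)
  x = 10: RHS = 5, y in [9, 10]  -> 2 point(s)
  x = 11: RHS = 9, y in [3, 16]  -> 2 point(s)
  x = 14: RHS = 4, y in [2, 17]  -> 2 point(s)
  x = 15: RHS = 4, y in [2, 17]  -> 2 point(s)
  x = 18: RHS = 17, y in [6, 13]  -> 2 point(s)
Affine points: 23. Add the point at infinity: total = 24.

#E(F_19) = 24


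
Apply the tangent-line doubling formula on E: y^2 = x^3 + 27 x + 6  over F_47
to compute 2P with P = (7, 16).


Doubling: s = (3 x1^2 + a) / (2 y1)
s = (3*7^2 + 27) / (2*16) mod 47 = 26
x3 = s^2 - 2 x1 mod 47 = 26^2 - 2*7 = 4
y3 = s (x1 - x3) - y1 mod 47 = 26 * (7 - 4) - 16 = 15

2P = (4, 15)


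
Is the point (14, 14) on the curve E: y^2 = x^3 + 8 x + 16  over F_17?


Check whether y^2 = x^3 + 8 x + 16 (mod 17) for (x, y) = (14, 14).
LHS: y^2 = 14^2 mod 17 = 9
RHS: x^3 + 8 x + 16 = 14^3 + 8*14 + 16 mod 17 = 16
LHS != RHS

No, not on the curve


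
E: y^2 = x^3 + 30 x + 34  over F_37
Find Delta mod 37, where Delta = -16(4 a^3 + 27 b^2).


4 a^3 + 27 b^2 = 4*30^3 + 27*34^2 = 108000 + 31212 = 139212
Delta = -16 * (139212) = -2227392
Delta mod 37 = 8

Delta = 8 (mod 37)


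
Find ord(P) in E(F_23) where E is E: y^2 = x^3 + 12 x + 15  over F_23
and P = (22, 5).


Compute successive multiples of P until we hit O:
  1P = (22, 5)
  2P = (10, 13)
  3P = (17, 7)
  4P = (9, 22)
  5P = (8, 5)
  6P = (16, 18)
  7P = (21, 12)
  8P = (6, 21)
  ... (continuing to 33P)
  33P = O

ord(P) = 33


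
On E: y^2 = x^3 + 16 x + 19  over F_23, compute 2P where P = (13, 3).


Doubling: s = (3 x1^2 + a) / (2 y1)
s = (3*13^2 + 16) / (2*3) mod 23 = 22
x3 = s^2 - 2 x1 mod 23 = 22^2 - 2*13 = 21
y3 = s (x1 - x3) - y1 mod 23 = 22 * (13 - 21) - 3 = 5

2P = (21, 5)


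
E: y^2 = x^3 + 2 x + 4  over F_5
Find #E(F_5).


For each x in F_5, count y with y^2 = x^3 + 2 x + 4 mod 5:
  x = 0: RHS = 4, y in [2, 3]  -> 2 point(s)
  x = 2: RHS = 1, y in [1, 4]  -> 2 point(s)
  x = 4: RHS = 1, y in [1, 4]  -> 2 point(s)
Affine points: 6. Add the point at infinity: total = 7.

#E(F_5) = 7


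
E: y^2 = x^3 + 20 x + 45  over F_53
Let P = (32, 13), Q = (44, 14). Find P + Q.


P != Q, so use the chord formula.
s = (y2 - y1) / (x2 - x1) = (1) / (12) mod 53 = 31
x3 = s^2 - x1 - x2 mod 53 = 31^2 - 32 - 44 = 37
y3 = s (x1 - x3) - y1 mod 53 = 31 * (32 - 37) - 13 = 44

P + Q = (37, 44)


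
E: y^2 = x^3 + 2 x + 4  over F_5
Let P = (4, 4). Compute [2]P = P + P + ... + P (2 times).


k = 2 = 10_2 (binary, LSB first: 01)
Double-and-add from P = (4, 4):
  bit 0 = 0: acc unchanged = O
  bit 1 = 1: acc = O + (2, 1) = (2, 1)

2P = (2, 1)


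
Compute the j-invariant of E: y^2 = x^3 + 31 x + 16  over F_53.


Delta = -16(4 a^3 + 27 b^2) mod 53 = 17
-1728 * (4 a)^3 = -1728 * (4*31)^3 mod 53 = 42
j = 42 * 17^(-1) mod 53 = 43

j = 43 (mod 53)


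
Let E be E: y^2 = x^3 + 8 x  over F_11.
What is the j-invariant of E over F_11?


Delta = -16(4 a^3 + 27 b^2) mod 11 = 1
-1728 * (4 a)^3 = -1728 * (4*8)^3 mod 11 = 1
j = 1 * 1^(-1) mod 11 = 1

j = 1 (mod 11)


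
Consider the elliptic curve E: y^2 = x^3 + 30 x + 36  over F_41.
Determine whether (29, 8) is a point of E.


Check whether y^2 = x^3 + 30 x + 36 (mod 41) for (x, y) = (29, 8).
LHS: y^2 = 8^2 mod 41 = 23
RHS: x^3 + 30 x + 36 = 29^3 + 30*29 + 36 mod 41 = 39
LHS != RHS

No, not on the curve


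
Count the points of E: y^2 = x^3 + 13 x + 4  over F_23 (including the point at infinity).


For each x in F_23, count y with y^2 = x^3 + 13 x + 4 mod 23:
  x = 0: RHS = 4, y in [2, 21]  -> 2 point(s)
  x = 1: RHS = 18, y in [8, 15]  -> 2 point(s)
  x = 3: RHS = 1, y in [1, 22]  -> 2 point(s)
  x = 7: RHS = 1, y in [1, 22]  -> 2 point(s)
  x = 11: RHS = 6, y in [11, 12]  -> 2 point(s)
  x = 12: RHS = 2, y in [5, 18]  -> 2 point(s)
  x = 13: RHS = 1, y in [1, 22]  -> 2 point(s)
  x = 14: RHS = 9, y in [3, 20]  -> 2 point(s)
  x = 15: RHS = 9, y in [3, 20]  -> 2 point(s)
  x = 17: RHS = 9, y in [3, 20]  -> 2 point(s)
  x = 19: RHS = 3, y in [7, 16]  -> 2 point(s)
  x = 21: RHS = 16, y in [4, 19]  -> 2 point(s)
  x = 22: RHS = 13, y in [6, 17]  -> 2 point(s)
Affine points: 26. Add the point at infinity: total = 27.

#E(F_23) = 27


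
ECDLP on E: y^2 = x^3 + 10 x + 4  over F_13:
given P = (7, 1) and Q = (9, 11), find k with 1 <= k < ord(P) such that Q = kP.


Enumerate multiples of P until we hit Q = (9, 11):
  1P = (7, 1)
  2P = (9, 11)
Match found at i = 2.

k = 2


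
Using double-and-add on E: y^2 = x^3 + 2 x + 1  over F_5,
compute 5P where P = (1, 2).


k = 5 = 101_2 (binary, LSB first: 101)
Double-and-add from P = (1, 2):
  bit 0 = 1: acc = O + (1, 2) = (1, 2)
  bit 1 = 0: acc unchanged = (1, 2)
  bit 2 = 1: acc = (1, 2) + (0, 4) = (3, 2)

5P = (3, 2)


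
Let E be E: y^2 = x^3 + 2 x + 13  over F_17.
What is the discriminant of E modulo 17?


4 a^3 + 27 b^2 = 4*2^3 + 27*13^2 = 32 + 4563 = 4595
Delta = -16 * (4595) = -73520
Delta mod 17 = 5

Delta = 5 (mod 17)


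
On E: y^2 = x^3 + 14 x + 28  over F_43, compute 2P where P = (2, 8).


Doubling: s = (3 x1^2 + a) / (2 y1)
s = (3*2^2 + 14) / (2*8) mod 43 = 7
x3 = s^2 - 2 x1 mod 43 = 7^2 - 2*2 = 2
y3 = s (x1 - x3) - y1 mod 43 = 7 * (2 - 2) - 8 = 35

2P = (2, 35)


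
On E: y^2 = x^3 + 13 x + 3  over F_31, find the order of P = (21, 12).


Compute successive multiples of P until we hit O:
  1P = (21, 12)
  2P = (5, 21)
  3P = (19, 14)
  4P = (23, 21)
  5P = (15, 15)
  6P = (3, 10)
  7P = (25, 22)
  8P = (30, 12)
  ... (continuing to 24P)
  24P = O

ord(P) = 24


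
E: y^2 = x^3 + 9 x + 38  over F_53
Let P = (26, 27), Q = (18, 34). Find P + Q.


P != Q, so use the chord formula.
s = (y2 - y1) / (x2 - x1) = (7) / (45) mod 53 = 19
x3 = s^2 - x1 - x2 mod 53 = 19^2 - 26 - 18 = 52
y3 = s (x1 - x3) - y1 mod 53 = 19 * (26 - 52) - 27 = 9

P + Q = (52, 9)


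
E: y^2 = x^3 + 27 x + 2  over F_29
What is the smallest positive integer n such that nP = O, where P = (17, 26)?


Compute successive multiples of P until we hit O:
  1P = (17, 26)
  2P = (11, 8)
  3P = (10, 24)
  4P = (8, 18)
  5P = (3, 9)
  6P = (5, 1)
  7P = (20, 4)
  8P = (20, 25)
  ... (continuing to 15P)
  15P = O

ord(P) = 15


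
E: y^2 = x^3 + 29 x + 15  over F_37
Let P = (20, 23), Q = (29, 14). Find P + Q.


P != Q, so use the chord formula.
s = (y2 - y1) / (x2 - x1) = (28) / (9) mod 37 = 36
x3 = s^2 - x1 - x2 mod 37 = 36^2 - 20 - 29 = 26
y3 = s (x1 - x3) - y1 mod 37 = 36 * (20 - 26) - 23 = 20

P + Q = (26, 20)


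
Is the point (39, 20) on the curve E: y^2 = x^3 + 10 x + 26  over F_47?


Check whether y^2 = x^3 + 10 x + 26 (mod 47) for (x, y) = (39, 20).
LHS: y^2 = 20^2 mod 47 = 24
RHS: x^3 + 10 x + 26 = 39^3 + 10*39 + 26 mod 47 = 45
LHS != RHS

No, not on the curve
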